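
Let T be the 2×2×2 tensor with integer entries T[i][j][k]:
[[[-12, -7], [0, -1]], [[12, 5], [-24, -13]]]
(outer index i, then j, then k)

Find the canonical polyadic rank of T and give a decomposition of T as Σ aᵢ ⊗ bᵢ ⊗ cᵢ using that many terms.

rank(T) = 2

Lower bound: the mode-1 unfolding of T (rows indexed by i, columns by (j,k) = (0,0), (0,1), (1,0), (1,1)) is [[-12, -7, 0, -1], [12, 5, -24, -13]].
There the 2×2 minor on rows i ∈ {0, 1}, columns (j,k) ∈ {(0,0), (0,1)} is det [[-12, -7], [12, 5]] = 24 ≠ 0, so this unfolding has rank ≥ 2; CP rank is at least every unfolding rank, so rank(T) ≥ 2. (Flattening ranks never certify an upper bound on CP rank; for that we must actually write T with 2 rank-1 terms.)
Upper bound — finding two terms. Write S_k = T[:,:,k] for the frontal slices: S₀ = [[-12, 0], [12, -24]], S₁ = [[-7, -1], [5, -13]].
If T = a₁ ⊗ b₁ ⊗ c₁ + a₂ ⊗ b₂ ⊗ c₂ then each S_k = c₁[k]·a₁b₁ᵀ + c₂[k]·a₂b₂ᵀ. S₀ and S₁ are linearly independent, so a₁b₁ᵀ and a₂b₂ᵀ must span the same plane of matrices: they are the rank-1 matrices of the form x·S₀ + y·S₁.
det(x·S₀ + y·S₁) is 288·x² + 336·xy + 96·y² = 48·(3·x + 2·y)(2·x + y), vanishing at (x:y) = (2:-3) and (1:-2).
M₁ = 2·S₀ − 3·S₁ = [[-3, 3], [9, -9]] = (-3)·(1, -3)(1, -1)ᵀ and M₂ = S₀ − 2·S₁ = [[2, 2], [2, 2]] = 2·(1, 1)(1, 1)ᵀ, so take a₁ = (1, -3), b₁ = (1, -1), a₂ = (1, 1), b₂ = (1, 1).
Each slice is an integer combination of E₁ = a₁b₁ᵀ and E₂ = a₂b₂ᵀ: S₀ = −6·E₁ − 6·E₂, S₁ = −3·E₁ − 4·E₂; reading off coefficients, c₁ = (-6, -3) and c₂ = (-6, -4).
Hence T = (1, -3) ⊗ (1, -1) ⊗ (-6, -3) + (1, 1) ⊗ (1, 1) ⊗ (-6, -4), so rank(T) ≤ 2.
These bounds meet, so rank(T) = 2.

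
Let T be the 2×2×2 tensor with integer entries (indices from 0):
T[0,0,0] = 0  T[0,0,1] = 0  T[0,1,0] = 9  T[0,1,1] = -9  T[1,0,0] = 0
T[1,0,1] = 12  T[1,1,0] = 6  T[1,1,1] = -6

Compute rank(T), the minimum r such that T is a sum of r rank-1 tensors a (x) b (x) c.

2

Lower bound: the mode-2 unfolding of T (rows indexed by j, columns by (i,k) = (0,0), (0,1), (1,0), (1,1)) is [[0, 0, 0, 12], [9, -9, 6, -6]].
There the 2×2 minor on rows j ∈ {0, 1}, columns (i,k) ∈ {(0,0), (1,1)} is det [[0, 12], [9, -6]] = -108 ≠ 0, so this unfolding has rank ≥ 2; CP rank is at least every unfolding rank, so rank(T) ≥ 2. (Unfolding ranks only ever bound the CP rank from below — rank(T) can be strictly larger than all of them — so the matching upper bound has to come from an explicit 2-term decomposition.)
Upper bound — finding two terms. Write S_k = T[:,:,k] for the frontal slices: S₀ = [[0, 9], [0, 6]], S₁ = [[0, -9], [12, -6]].
If T = a₁ (x) b₁ (x) c₁ + a₂ (x) b₂ (x) c₂ then each S_k = c₁[k]·a₁b₁ᵀ + c₂[k]·a₂b₂ᵀ. S₀ and S₁ are linearly independent, so a₁b₁ᵀ and a₂b₂ᵀ must span the same plane of matrices: they are the rank-1 matrices of the form x·S₀ + y·S₁.
det(x·S₀ + y·S₁) is −108·xy + 108·y² = (-108)·(x − y)(y), vanishing at (x:y) = (1:1) and (1:0).
M₁ = S₀ + S₁ = [[0, 0], [12, 0]] = 12·(0, 1)(1, 0)ᵀ and M₂ = S₀ = [[0, 9], [0, 6]] = 3·(3, 2)(0, 1)ᵀ, so take a₁ = (0, 1), b₁ = (1, 0), a₂ = (3, 2), b₂ = (0, 1).
Each slice is an integer combination of E₁ = a₁b₁ᵀ and E₂ = a₂b₂ᵀ: S₀ = 3·E₂, S₁ = 12·E₁ − 3·E₂; reading off coefficients, c₁ = (0, 12) and c₂ = (3, -3).
Hence T = (0, 1) (x) (1, 0) (x) (0, 12) + (3, 2) (x) (0, 1) (x) (3, -3), so rank(T) ≤ 2.
These bounds meet, so rank(T) = 2.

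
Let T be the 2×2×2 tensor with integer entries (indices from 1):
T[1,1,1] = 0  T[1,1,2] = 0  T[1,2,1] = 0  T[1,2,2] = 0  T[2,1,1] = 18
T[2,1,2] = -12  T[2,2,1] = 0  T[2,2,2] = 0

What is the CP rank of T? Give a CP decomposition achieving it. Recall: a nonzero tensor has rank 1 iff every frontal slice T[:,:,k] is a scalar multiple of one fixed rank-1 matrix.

rank(T) = 1

Lower bound: T ≠ 0 (e.g. T[2,1,1] = 18), so rank(T) ≥ 1.
Upper bound: if T = a (x) b (x) c then every fibre of T is a multiple of the corresponding factor, so read the factors off the fibres through the nonzero entry T[2,1,1] = 18.
The mode-1 fibre T[:,1,1] = [0, 18] gives a = [0, 1] (primitive direction); the mode-2 fibre T[2,:,1] = [18, 0] gives b = [1, 0]; then c[k] = T[2,1,k] / (a[2]·b[1]) = [18, -12] / 1 = [18, -12].
Expanding [0, 1] (x) [1, 0] (x) [18, -12] reproduces all 8 entries of T, so T = [0, 1] (x) [1, 0] (x) [18, -12] and rank(T) ≤ 1.
These bounds meet, so rank(T) = 1.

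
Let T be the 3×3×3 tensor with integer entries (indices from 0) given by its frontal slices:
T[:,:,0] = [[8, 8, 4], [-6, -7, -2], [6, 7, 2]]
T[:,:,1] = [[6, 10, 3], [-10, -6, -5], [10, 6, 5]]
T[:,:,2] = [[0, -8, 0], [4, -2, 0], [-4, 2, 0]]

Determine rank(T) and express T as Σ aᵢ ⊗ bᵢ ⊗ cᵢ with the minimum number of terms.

rank(T) = 3

Lower bound: in the mode-3 unfolding of T (rows indexed by k, columns by (i,j)) the 3×3 minor on rows k ∈ {0, 1, 2}, columns (i,j) ∈ {(0,0), (0,1), (1,0)} is det [[8, 8, -6], [6, 10, -10], [0, -8, 4]] = -224 ≠ 0, so that unfolding has rank ≥ 3 and hence rank(T) ≥ 3 (CP rank is at least every unfolding rank, though it can be larger).
Upper bound: T is a sum of 3 rank-1 terms, T = [0, 1, -1] ⊗ [2, 1, 2] ⊗ [1, 0, -2] + [1, -1, 1] ⊗ [2, 2, 1] ⊗ [4, 4, -2] + [1, 1, -1] ⊗ [2, -2, 1] ⊗ [0, -1, 2] (written with every a and b primitive with positive leading entry and the scale carried by c; CP decompositions are not unique, and this one is verified by expanding entrywise), so rank(T) ≤ 3.
These bounds meet, so rank(T) = 3.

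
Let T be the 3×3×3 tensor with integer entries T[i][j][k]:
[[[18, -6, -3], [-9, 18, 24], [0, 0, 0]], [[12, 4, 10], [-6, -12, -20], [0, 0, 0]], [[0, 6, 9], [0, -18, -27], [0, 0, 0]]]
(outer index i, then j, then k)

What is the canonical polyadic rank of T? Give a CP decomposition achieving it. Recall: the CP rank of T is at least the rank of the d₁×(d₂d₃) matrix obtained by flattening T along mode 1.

Lower bound: the mode-3 unfolding of T (rows indexed by k, columns by (i,j) = (0,0), (0,1), (0,2), (1,0), (1,1), (1,2), (2,0), (2,1), (2,2)) is [[18, -9, 0, 12, -6, 0, 0, 0, 0], [-6, 18, 0, 4, -12, 0, 6, -18, 0], [-3, 24, 0, 10, -20, 0, 9, -27, 0]].
There the 2×2 minor on rows k ∈ {0, 1}, columns (i,j) ∈ {(0,0), (0,1)} is det [[18, -9], [-6, 18]] = 270 ≠ 0, so this unfolding has rank ≥ 2; CP rank is at least every unfolding rank, so rank(T) ≥ 2. (Unfolding ranks only ever bound the CP rank from below — rank(T) can be strictly larger than all of them — so the matching upper bound has to come from an explicit 2-term decomposition.)
Upper bound — finding two terms. Write S_k = T[:,:,k] for the frontal slices: S₀ = [[18, -9, 0], [12, -6, 0], [0, 0, 0]], S₁ = [[-6, 18, 0], [4, -12, 0], [6, -18, 0]], S₂ = [[-3, 24, 0], [10, -20, 0], [9, -27, 0]].
If T = a₁ ⊗ b₁ ⊗ c₁ + a₂ ⊗ b₂ ⊗ c₂ then each S_k = c₁[k]·a₁b₁ᵀ + c₂[k]·a₂b₂ᵀ. S₀ and S₁ are linearly independent, so a₁b₁ᵀ and a₂b₂ᵀ must span the same plane of matrices: they are the rank-1 matrices of the form x·S₀ + y·S₁.
The 2×2 minor of x·S₀ + y·S₁ on rows {0,1}, columns {0,1} is −360·xy = (-360)·(y)(x), vanishing at (x:y) = (1:0) and (0:1).
M₁ = S₀ = [[18, -9, 0], [12, -6, 0], [0, 0, 0]] = 3·[3, 2, 0][2, -1, 0]ᵀ and M₂ = S₁ = [[-6, 18, 0], [4, -12, 0], [6, -18, 0]] = (-2)·[3, -2, -3][1, -3, 0]ᵀ, so take a₁ = [3, 2, 0], b₁ = [2, -1, 0], a₂ = [3, -2, -3], b₂ = [1, -3, 0].
Each slice is an integer combination of E₁ = a₁b₁ᵀ and E₂ = a₂b₂ᵀ: S₀ = 3·E₁, S₁ = −2·E₂, S₂ = E₁ − 3·E₂; reading off coefficients, c₁ = [3, 0, 1] and c₂ = [0, -2, -3].
Hence T = [3, 2, 0] ⊗ [2, -1, 0] ⊗ [3, 0, 1] + [3, -2, -3] ⊗ [1, -3, 0] ⊗ [0, -2, -3], so rank(T) ≤ 2.
These bounds meet, so rank(T) = 2.
Check entry T[0,2,1] = 0: (3)·(0)·(0) + (3)·(0)·(-2) = 0.

rank(T) = 2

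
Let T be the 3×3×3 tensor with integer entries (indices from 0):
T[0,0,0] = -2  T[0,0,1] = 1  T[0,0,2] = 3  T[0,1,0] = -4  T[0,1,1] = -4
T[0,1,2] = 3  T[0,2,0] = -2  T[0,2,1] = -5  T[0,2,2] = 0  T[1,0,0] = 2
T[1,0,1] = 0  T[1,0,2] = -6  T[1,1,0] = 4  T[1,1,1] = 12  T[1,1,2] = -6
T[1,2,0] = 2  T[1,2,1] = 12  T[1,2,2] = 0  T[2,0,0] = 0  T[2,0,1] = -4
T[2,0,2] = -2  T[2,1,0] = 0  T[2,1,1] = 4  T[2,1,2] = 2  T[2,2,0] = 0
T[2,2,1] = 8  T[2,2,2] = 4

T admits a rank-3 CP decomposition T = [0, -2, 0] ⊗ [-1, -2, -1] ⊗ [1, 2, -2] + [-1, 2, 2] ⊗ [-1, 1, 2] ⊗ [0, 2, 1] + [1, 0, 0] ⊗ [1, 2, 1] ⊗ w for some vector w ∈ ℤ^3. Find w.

Subtract the known terms from T to get the rank-1 residual R = [1, 0, 0] ⊗ [1, 2, 1] ⊗ w, so R[i,j,k] = a[i]·b[j]·w[k]. Pick indices with nonzero a[0]·b[0] = (1)·(1) = 1. Only the fibre through (0,0,·) is needed: R[0,0,:] = T[0,0,:] − Σₗ aₗ[0]bₗ[0]cₗ = [-2, 1, 3] − (0)·(-1)·[1, 2, -2] − (-1)·(-1)·[0, 2, 1] = [-2, -1, 2]. Then w[k] = R[0,0,k] / 1 for each k, giving w = [-2, -1, 2] / 1 = [-2, -1, 2].

w = [-2, -1, 2]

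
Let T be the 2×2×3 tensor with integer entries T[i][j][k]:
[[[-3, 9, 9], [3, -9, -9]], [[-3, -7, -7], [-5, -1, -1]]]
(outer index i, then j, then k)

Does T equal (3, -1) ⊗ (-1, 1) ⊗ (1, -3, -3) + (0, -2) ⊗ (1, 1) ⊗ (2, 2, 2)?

Yes

Reconstruct entrywise from the claimed factors. For example, T[0,0,2] = 9 and Σₗ aₗ[0]bₗ[0]cₗ[2] = (3)·(-1)·(-3) + (0)·(1)·(2) = 9; checking all 12 entries, every one matches. The claim holds.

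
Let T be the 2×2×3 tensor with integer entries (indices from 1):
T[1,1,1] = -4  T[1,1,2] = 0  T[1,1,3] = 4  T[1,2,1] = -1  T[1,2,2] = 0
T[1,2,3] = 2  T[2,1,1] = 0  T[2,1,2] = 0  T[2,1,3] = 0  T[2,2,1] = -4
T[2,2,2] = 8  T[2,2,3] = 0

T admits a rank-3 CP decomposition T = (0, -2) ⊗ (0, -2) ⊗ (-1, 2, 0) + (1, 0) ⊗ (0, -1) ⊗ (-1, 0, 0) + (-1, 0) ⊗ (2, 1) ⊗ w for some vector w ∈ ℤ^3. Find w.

w = (2, 0, -2)

Subtract the known terms from T to get the rank-1 residual R = (-1, 0) ⊗ (2, 1) ⊗ w, so R[i,j,k] = a[i]·b[j]·w[k]. Pick indices with nonzero a[1]·b[1] = (-1)·(2) = -2. Only the fibre through (1,1,·) is needed: R[1,1,:] = T[1,1,:] − Σₗ aₗ[1]bₗ[1]cₗ = [-4, 0, 4] − (0)·(0)·(-1, 2, 0) − (1)·(0)·(-1, 0, 0) = [-4, 0, 4]. Then w[k] = R[1,1,k] / -2 for each k, giving w = [-4, 0, 4] / -2 = (2, 0, -2).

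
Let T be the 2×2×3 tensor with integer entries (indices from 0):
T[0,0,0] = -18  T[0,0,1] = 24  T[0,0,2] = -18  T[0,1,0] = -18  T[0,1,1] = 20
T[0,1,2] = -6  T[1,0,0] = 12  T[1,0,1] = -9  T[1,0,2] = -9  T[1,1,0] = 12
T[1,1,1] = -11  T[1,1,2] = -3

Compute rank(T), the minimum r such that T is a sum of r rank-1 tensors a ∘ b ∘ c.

Lower bound: the mode-2 unfolding of T (rows indexed by j, columns by (i,k) = (0,0), (0,1), (0,2), (1,0), (1,1), (1,2)) is [[-18, 24, -18, 12, -9, -9], [-18, 20, -6, 12, -11, -3]].
There the 2×2 minor on rows j ∈ {0, 1}, columns (i,k) ∈ {(0,0), (0,1)} is det [[-18, 24], [-18, 20]] = 72 ≠ 0, so this unfolding has rank ≥ 2; CP rank is at least every unfolding rank, so rank(T) ≥ 2. (Flattening ranks never certify an upper bound on CP rank; for that we must actually write T with 2 rank-1 terms.)
Upper bound — finding two terms. Write S_k = T[:,:,k] for the frontal slices: S₀ = [[-18, -18], [12, 12]], S₁ = [[24, 20], [-9, -11]], S₂ = [[-18, -6], [-9, -3]].
If T = a₁ ∘ b₁ ∘ c₁ + a₂ ∘ b₂ ∘ c₂ then each S_k = c₁[k]·a₁b₁ᵀ + c₂[k]·a₂b₂ᵀ. S₀ and S₁ are linearly independent, so a₁b₁ᵀ and a₂b₂ᵀ must span the same plane of matrices: they are the rank-1 matrices of the form x·S₀ + y·S₁.
det(x·S₀ + y·S₁) is 84·xy − 84·y² = 84·(x − y)(y), vanishing at (x:y) = (1:1) and (1:0).
M₁ = S₀ + S₁ = [[6, 2], [3, 1]] = [2, 1][3, 1]ᵀ and M₂ = S₀ = [[-18, -18], [12, 12]] = (-6)·[3, -2][1, 1]ᵀ, so take a₁ = [2, 1], b₁ = [3, 1], a₂ = [3, -2], b₂ = [1, 1].
Each slice is an integer combination of E₁ = a₁b₁ᵀ and E₂ = a₂b₂ᵀ: S₀ = −6·E₂, S₁ = E₁ + 6·E₂, S₂ = −3·E₁; reading off coefficients, c₁ = [0, 1, -3] and c₂ = [-6, 6, 0].
Hence T = [2, 1] ∘ [3, 1] ∘ [0, 1, -3] + [3, -2] ∘ [1, 1] ∘ [-6, 6, 0], so rank(T) ≤ 2.
These bounds meet, so rank(T) = 2.

2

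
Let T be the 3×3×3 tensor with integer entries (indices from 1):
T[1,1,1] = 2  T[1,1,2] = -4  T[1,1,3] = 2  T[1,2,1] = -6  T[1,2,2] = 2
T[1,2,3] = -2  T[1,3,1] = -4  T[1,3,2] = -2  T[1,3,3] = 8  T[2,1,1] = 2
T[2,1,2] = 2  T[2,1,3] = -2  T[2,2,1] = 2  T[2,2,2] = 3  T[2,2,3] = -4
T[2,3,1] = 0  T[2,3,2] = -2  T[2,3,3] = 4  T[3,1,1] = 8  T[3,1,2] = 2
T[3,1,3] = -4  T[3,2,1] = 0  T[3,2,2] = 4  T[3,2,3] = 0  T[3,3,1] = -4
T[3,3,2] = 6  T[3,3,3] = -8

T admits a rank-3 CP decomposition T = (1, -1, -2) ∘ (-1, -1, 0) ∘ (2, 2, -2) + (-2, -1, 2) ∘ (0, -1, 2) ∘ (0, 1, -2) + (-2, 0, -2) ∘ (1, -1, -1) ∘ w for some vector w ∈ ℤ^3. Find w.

w = (-2, 1, 0)

Subtract the known terms from T to get the rank-1 residual R = (-2, 0, -2) ∘ (1, -1, -1) ∘ w, so R[i,j,k] = a[i]·b[j]·w[k]. Pick indices with nonzero a[1]·b[1] = (-2)·(1) = -2. Only the fibre through (1,1,·) is needed: R[1,1,:] = T[1,1,:] − Σₗ aₗ[1]bₗ[1]cₗ = [2, -4, 2] − (1)·(-1)·(2, 2, -2) − (-2)·(0)·(0, 1, -2) = [4, -2, 0]. Then w[k] = R[1,1,k] / -2 for each k, giving w = [4, -2, 0] / -2 = (-2, 1, 0).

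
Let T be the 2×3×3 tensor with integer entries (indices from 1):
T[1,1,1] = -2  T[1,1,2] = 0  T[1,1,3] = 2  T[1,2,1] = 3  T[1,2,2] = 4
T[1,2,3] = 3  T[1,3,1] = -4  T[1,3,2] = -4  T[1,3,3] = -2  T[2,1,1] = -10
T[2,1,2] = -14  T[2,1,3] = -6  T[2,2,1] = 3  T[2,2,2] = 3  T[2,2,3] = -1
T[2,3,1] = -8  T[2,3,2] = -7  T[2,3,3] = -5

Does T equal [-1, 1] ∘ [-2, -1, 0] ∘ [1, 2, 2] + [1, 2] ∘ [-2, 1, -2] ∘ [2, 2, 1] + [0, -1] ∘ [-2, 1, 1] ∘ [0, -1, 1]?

Yes

Reconstruct entrywise from the claimed factors. For example, T[1,2,1] = 3 and Σₗ aₗ[1]bₗ[2]cₗ[1] = (-1)·(-1)·(1) + (1)·(1)·(2) + (0)·(1)·(0) = 3; checking all 18 entries, every one matches. The claim holds.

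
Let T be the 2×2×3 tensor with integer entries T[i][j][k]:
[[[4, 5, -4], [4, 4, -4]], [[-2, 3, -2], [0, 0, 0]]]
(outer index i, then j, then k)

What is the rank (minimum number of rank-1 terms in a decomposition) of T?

Lower bound: the mode-3 unfolding of T (rows indexed by k, columns by (i,j) = (0,0), (0,1), (1,0), (1,1)) is [[4, 4, -2, 0], [5, 4, 3, 0], [-4, -4, -2, 0]].
There the 3×3 minor on rows k ∈ {0, 1, 2}, columns (i,j) ∈ {(0,0), (0,1), (1,0)} is det [[4, 4, -2], [5, 4, 3], [-4, -4, -2]] = 16 ≠ 0, so this unfolding has rank ≥ 3; CP rank is at least every unfolding rank, so rank(T) ≥ 3. (Flattening ranks never certify an upper bound on CP rank; for that we must actually write T with 3 rank-1 terms.)
Upper bound: T is a sum of 3 rank-1 terms, T = [0, 1] (x) [1, 0] (x) [-2, 1, -2] + [1, 0] (x) [1, 1] (x) [4, 4, -4] + [1, 2] (x) [1, 0] (x) [0, 1, 0] (one valid choice — decompositions are not unique — normalised so each a, b is primitive with positive first nonzero entry; check it by expanding all entries), so rank(T) ≤ 3.
These bounds meet, so rank(T) = 3.

3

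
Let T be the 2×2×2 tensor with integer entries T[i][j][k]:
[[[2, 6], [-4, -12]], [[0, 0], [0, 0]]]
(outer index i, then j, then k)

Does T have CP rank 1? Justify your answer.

If T = a ⊗ b ⊗ c then every fibre of T is a multiple of the corresponding factor, so read the factors off the fibres through the nonzero entry T[0,0,0] = 2.
The mode-1 fibre T[:,0,0] = [2, 0] gives a = [1, 0] (primitive direction); the mode-2 fibre T[0,:,0] = [2, -4] gives b = [1, -2]; then c[k] = T[0,0,k] / (a[0]·b[0]) = [2, 6] / 1 = [2, 6].
Expanding [1, 0] ⊗ [1, -2] ⊗ [2, 6] reproduces all 8 entries of T, so T = [1, 0] ⊗ [1, -2] ⊗ [2, 6] and rank(T) ≤ 1.
Equivalently every frontal slice T[:,:,k] is c[k] times the rank-1 matrix [1, 0] ⊗ [1, -2]. So T has rank 1 (it is nonzero).

Yes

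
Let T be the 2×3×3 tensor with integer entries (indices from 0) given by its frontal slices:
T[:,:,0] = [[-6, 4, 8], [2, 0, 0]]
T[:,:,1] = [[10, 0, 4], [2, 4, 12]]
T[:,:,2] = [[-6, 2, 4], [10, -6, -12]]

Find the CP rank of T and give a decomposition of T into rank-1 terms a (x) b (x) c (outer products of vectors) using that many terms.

rank(T) = 3

Lower bound: the mode-2 unfolding of T (rows indexed by j, columns by (i,k) = (0,0), (0,1), (0,2), (1,0), (1,1), (1,2)) is [[-6, 10, -6, 2, 2, 10], [4, 0, 2, 0, 4, -6], [8, 4, 4, 0, 12, -12]].
There the 3×3 minor on rows j ∈ {0, 1, 2}, columns (i,k) ∈ {(0,0), (0,1), (0,2)} is det [[-6, 10, -6], [4, 0, 2], [8, 4, 4]] = -48 ≠ 0, so this unfolding has rank ≥ 3; CP rank is at least every unfolding rank, so rank(T) ≥ 3. (Flattening ranks never certify an upper bound on CP rank; for that we must actually write T with 3 rank-1 terms.)
Upper bound: T is a sum of 3 rank-1 terms, T = [1, -1] (x) [2, -1, -2] (x) [-2, 2, -4] + [1, 1] (x) [1, -1, -2] (x) [-2, -2, 2] + [1, 1] (x) [2, 0, 1] (x) [0, 4, 0] (written with every a and b primitive with positive leading entry and the scale carried by c; CP decompositions are not unique, and this one is verified by expanding entrywise), so rank(T) ≤ 3.
These bounds meet, so rank(T) = 3.
Check entry T[0,1,2] = 2: (1)·(-1)·(-4) + (1)·(-1)·(2) + (1)·(0)·(0) = 2.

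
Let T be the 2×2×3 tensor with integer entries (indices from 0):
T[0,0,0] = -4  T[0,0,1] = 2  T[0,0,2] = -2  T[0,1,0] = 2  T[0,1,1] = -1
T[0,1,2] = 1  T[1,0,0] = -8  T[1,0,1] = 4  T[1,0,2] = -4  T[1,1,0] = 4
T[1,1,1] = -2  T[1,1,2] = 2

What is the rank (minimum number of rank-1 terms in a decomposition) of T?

1

Lower bound: T ≠ 0 (e.g. T[0,0,0] = -4), so rank(T) ≥ 1.
Upper bound: if T = a ⊗ b ⊗ c then every fibre of T is a multiple of the corresponding factor, so read the factors off the fibres through the nonzero entry T[0,0,0] = -4.
The mode-1 fibre T[:,0,0] = [-4, -8] gives a = (1, 2) (primitive direction); the mode-2 fibre T[0,:,0] = [-4, 2] gives b = (2, -1); then c[k] = T[0,0,k] / (a[0]·b[0]) = [-4, 2, -2] / 2 = (-2, 1, -1).
Expanding (1, 2) ⊗ (2, -1) ⊗ (-2, 1, -1) reproduces all 12 entries of T, so T = (1, 2) ⊗ (2, -1) ⊗ (-2, 1, -1) and rank(T) ≤ 1.
These bounds meet, so rank(T) = 1.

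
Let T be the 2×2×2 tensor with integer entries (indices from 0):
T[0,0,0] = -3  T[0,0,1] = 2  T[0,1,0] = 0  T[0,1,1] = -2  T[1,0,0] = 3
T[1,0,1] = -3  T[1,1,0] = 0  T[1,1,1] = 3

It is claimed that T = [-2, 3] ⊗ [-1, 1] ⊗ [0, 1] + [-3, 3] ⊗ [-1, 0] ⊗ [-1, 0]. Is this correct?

Reconstruct entrywise from the claimed factors. For example, T[1,0,1] = -3 and Σₗ aₗ[1]bₗ[0]cₗ[1] = (3)·(-1)·(1) + (3)·(-1)·(0) = -3; checking all 8 entries, every one matches. The claim holds.

Yes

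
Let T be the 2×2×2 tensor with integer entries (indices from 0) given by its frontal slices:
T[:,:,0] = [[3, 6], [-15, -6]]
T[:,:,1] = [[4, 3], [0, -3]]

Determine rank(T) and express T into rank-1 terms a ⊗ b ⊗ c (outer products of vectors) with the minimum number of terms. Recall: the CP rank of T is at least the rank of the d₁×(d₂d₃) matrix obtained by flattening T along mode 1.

Lower bound: in the mode-2 unfolding of T (rows indexed by j, columns by (i,k)) the 2×2 minor on rows j ∈ {0, 1}, columns (i,k) ∈ {(0,0), (0,1)} is det [[3, 4], [6, 3]] = -15 ≠ 0, so that unfolding has rank ≥ 2 and hence rank(T) ≥ 2 (CP rank is at least every unfolding rank, though it can be larger).
Upper bound: with S_k = T[:,:,k], the two rank-1 terms a₁b₁ᵀ, a₂b₂ᵀ are the rank-1 members of the pencil x·S₀ + y·S₁.
det(x·S₀ + y·S₁) is 72·x² + 12·xy − 12·y² = 12·(3·x − y)(2·x + y), vanishing at (x:y) = (1:3) and (1:-2).
M₁ = S₀ + 3·S₁ = [[15, 15], [-15, -15]] = 15·[1, -1][1, 1]ᵀ and M₂ = S₀ − 2·S₁ = [[-5, 0], [-15, 0]] = (-5)·[1, 3][1, 0]ᵀ, so take a₁ = [1, -1], b₁ = [1, 1], a₂ = [1, 3], b₂ = [1, 0].
Each slice is an integer combination of E₁ = a₁b₁ᵀ and E₂ = a₂b₂ᵀ: S₀ = 6·E₁ − 3·E₂, S₁ = 3·E₁ + E₂; reading off coefficients, c₁ = [6, 3] and c₂ = [-3, 1].
Hence T = [1, -1] ⊗ [1, 1] ⊗ [6, 3] + [1, 3] ⊗ [1, 0] ⊗ [-3, 1], so rank(T) ≤ 2.
These bounds meet, so rank(T) = 2.

rank(T) = 2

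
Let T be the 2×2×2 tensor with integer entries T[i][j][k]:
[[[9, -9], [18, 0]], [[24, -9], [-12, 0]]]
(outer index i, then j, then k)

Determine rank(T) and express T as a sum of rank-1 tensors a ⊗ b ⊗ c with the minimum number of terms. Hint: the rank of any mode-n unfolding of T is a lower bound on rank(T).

rank(T) = 2

Lower bound: the mode-3 unfolding of T (rows indexed by k, columns by (i,j) = (0,0), (0,1), (1,0), (1,1)) is [[9, 18, 24, -12], [-9, 0, -9, 0]].
There the 2×2 minor on rows k ∈ {0, 1}, columns (i,j) ∈ {(0,0), (0,1)} is det [[9, 18], [-9, 0]] = 162 ≠ 0, so this unfolding has rank ≥ 2; CP rank is at least every unfolding rank, so rank(T) ≥ 2. (Flattening ranks never certify an upper bound on CP rank; for that we must actually write T with 2 rank-1 terms.)
Upper bound — finding two terms. Write S_k = T[:,:,k] for the frontal slices: S₀ = [[9, 18], [24, -12]], S₁ = [[-9, 0], [-9, 0]].
If T = a₁ ⊗ b₁ ⊗ c₁ + a₂ ⊗ b₂ ⊗ c₂ then each S_k = c₁[k]·a₁b₁ᵀ + c₂[k]·a₂b₂ᵀ. S₀ and S₁ are linearly independent, so a₁b₁ᵀ and a₂b₂ᵀ must span the same plane of matrices: they are the rank-1 matrices of the form x·S₀ + y·S₁.
det(x·S₀ + y·S₁) is −540·x² + 270·xy = (-270)·(2·x − y)(x), vanishing at (x:y) = (1:2) and (0:1).
M₁ = S₀ + 2·S₁ = [[-9, 18], [6, -12]] = (-3)·(3, -2)(1, -2)ᵀ and M₂ = S₁ = [[-9, 0], [-9, 0]] = (-9)·(1, 1)(1, 0)ᵀ, so take a₁ = (3, -2), b₁ = (1, -2), a₂ = (1, 1), b₂ = (1, 0).
Each slice is an integer combination of E₁ = a₁b₁ᵀ and E₂ = a₂b₂ᵀ: S₀ = −3·E₁ + 18·E₂, S₁ = −9·E₂; reading off coefficients, c₁ = (-3, 0) and c₂ = (18, -9).
Hence T = (3, -2) ⊗ (1, -2) ⊗ (-3, 0) + (1, 1) ⊗ (1, 0) ⊗ (18, -9), so rank(T) ≤ 2.
These bounds meet, so rank(T) = 2.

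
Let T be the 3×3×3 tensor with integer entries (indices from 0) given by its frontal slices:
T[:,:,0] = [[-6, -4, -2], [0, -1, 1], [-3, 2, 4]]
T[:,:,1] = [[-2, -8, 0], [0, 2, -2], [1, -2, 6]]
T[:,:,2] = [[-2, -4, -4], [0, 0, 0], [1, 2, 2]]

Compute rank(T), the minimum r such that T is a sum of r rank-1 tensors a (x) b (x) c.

Lower bound: the mode-2 unfolding of T (rows indexed by j, columns by (i,k) = (0,0), (0,1), (0,2), (1,0), (1,1), (1,2), (2,0), (2,1), (2,2)) is [[-6, -2, -2, 0, 0, 0, -3, 1, 1], [-4, -8, -4, -1, 2, 0, 2, -2, 2], [-2, 0, -4, 1, -2, 0, 4, 6, 2]].
There the 3×3 minor on rows j ∈ {0, 1, 2}, columns (i,k) ∈ {(0,0), (0,1), (0,2)} is det [[-6, -2, -2], [-4, -8, -4], [-2, 0, -4]] = -144 ≠ 0, so this unfolding has rank ≥ 3; CP rank is at least every unfolding rank, so rank(T) ≥ 3. (Unfolding ranks only ever bound the CP rank from below — rank(T) can be strictly larger than all of them — so the matching upper bound has to come from an explicit 3-term decomposition.)
Upper bound: T is a sum of 3 rank-1 terms, T = (1, 0, 1) (x) (2, 1, -2) (x) (-2, 0, 0) + (2, -1, 2) (x) (0, 1, -1) (x) (1, -2, 0) + (2, 0, -1) (x) (1, 2, 2) (x) (-1, -1, -1) (one valid choice — decompositions are not unique — normalised so each a, b is primitive with positive first nonzero entry; check it by expanding all entries), so rank(T) ≤ 3.
These bounds meet, so rank(T) = 3.

3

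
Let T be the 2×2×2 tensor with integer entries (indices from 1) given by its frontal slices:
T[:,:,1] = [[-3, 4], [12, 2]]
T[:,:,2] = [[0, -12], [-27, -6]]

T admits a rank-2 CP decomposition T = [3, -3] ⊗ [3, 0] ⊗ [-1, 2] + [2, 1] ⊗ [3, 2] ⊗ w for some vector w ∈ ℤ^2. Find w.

Subtract the known terms from T to get the rank-1 residual R = [2, 1] ⊗ [3, 2] ⊗ w, so R[i,j,k] = a[i]·b[j]·w[k]. Pick indices with nonzero a[1]·b[1] = (2)·(3) = 6. Only the fibre through (1,1,·) is needed: R[1,1,:] = T[1,1,:] − Σₗ aₗ[1]bₗ[1]cₗ = [-3, 0] − (3)·(3)·[-1, 2] = [6, -18]. Then w[k] = R[1,1,k] / 6 for each k, giving w = [6, -18] / 6 = [1, -3].

w = [1, -3]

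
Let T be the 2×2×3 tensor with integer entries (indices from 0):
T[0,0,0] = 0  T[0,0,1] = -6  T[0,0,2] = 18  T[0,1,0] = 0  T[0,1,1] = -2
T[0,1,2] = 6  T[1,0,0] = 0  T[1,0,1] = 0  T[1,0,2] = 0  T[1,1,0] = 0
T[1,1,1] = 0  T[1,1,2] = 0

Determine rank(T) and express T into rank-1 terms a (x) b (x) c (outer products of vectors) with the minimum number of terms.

Lower bound: T ≠ 0 (e.g. T[0,0,1] = -6), so rank(T) ≥ 1.
Upper bound: if T = a (x) b (x) c then every fibre of T is a multiple of the corresponding factor, so read the factors off the fibres through the nonzero entry T[0,0,1] = -6.
The mode-1 fibre T[:,0,1] = [-6, 0] gives a = [1, 0] (primitive direction); the mode-2 fibre T[0,:,1] = [-6, -2] gives b = [3, 1]; then c[k] = T[0,0,k] / (a[0]·b[0]) = [0, -6, 18] / 3 = [0, -2, 6].
Expanding [1, 0] (x) [3, 1] (x) [0, -2, 6] reproduces all 12 entries of T, so T = [1, 0] (x) [3, 1] (x) [0, -2, 6] and rank(T) ≤ 1.
These bounds meet, so rank(T) = 1.

rank(T) = 1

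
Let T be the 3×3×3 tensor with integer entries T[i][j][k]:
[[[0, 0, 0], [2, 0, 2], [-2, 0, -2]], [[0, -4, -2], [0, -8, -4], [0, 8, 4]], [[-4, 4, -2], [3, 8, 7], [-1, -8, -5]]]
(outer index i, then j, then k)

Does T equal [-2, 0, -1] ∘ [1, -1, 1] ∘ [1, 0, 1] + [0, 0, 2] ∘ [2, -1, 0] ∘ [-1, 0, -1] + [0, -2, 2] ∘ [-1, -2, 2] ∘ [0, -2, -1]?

Reconstruct entry (0,0,0) from the claimed factors: Σₗ aₗ[0]bₗ[0]cₗ[0] = (-2)·(1)·(1) + (0)·(2)·(-1) + (0)·(-1)·(0) = -2, but T[0,0,0] = 0. The claim is false.

No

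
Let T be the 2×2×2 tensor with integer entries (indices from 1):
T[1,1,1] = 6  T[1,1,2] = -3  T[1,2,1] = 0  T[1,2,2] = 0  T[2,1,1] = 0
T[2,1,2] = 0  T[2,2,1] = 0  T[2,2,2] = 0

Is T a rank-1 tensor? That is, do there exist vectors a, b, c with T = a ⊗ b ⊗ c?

Yes

The mode-1 fibre T[:,1,1] = [6, 0] gives a = [1, 0] (primitive direction); the mode-2 fibre T[1,:,1] = [6, 0] gives b = [1, 0]; then c[k] = T[1,1,k] / (a[1]·b[1]) = [6, -3] / 1 = [6, -3].
Expanding [1, 0] ⊗ [1, 0] ⊗ [6, -3] reproduces all 8 entries of T, so T = [1, 0] ⊗ [1, 0] ⊗ [6, -3] and rank(T) ≤ 1.
Equivalently every frontal slice T[:,:,k] is c[k] times the rank-1 matrix [1, 0] ⊗ [1, 0]. So T has rank 1 (it is nonzero).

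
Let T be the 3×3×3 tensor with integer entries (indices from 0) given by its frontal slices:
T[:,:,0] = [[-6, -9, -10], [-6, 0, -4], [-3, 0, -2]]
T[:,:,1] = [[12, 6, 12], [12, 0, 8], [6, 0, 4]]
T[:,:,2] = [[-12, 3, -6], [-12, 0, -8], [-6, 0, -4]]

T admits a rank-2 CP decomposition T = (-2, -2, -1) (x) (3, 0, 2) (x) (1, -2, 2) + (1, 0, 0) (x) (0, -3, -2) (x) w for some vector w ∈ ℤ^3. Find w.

Subtract the known terms from T to get the rank-1 residual R = (1, 0, 0) (x) (0, -3, -2) (x) w, so R[i,j,k] = a[i]·b[j]·w[k]. Pick indices with nonzero a[0]·b[1] = (1)·(-3) = -3. Only the fibre through (0,1,·) is needed: R[0,1,:] = T[0,1,:] − Σₗ aₗ[0]bₗ[1]cₗ = [-9, 6, 3] − (-2)·(0)·(1, -2, 2) = [-9, 6, 3]. Then w[k] = R[0,1,k] / -3 for each k, giving w = [-9, 6, 3] / -3 = (3, -2, -1).

w = (3, -2, -1)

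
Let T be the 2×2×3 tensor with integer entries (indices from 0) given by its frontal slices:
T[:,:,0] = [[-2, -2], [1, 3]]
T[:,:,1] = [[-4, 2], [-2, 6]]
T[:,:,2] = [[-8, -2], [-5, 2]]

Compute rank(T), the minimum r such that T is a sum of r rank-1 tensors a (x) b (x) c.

3

Lower bound: the mode-3 unfolding of T (rows indexed by k, columns by (i,j) = (0,0), (0,1), (1,0), (1,1)) is [[-2, -2, 1, 3], [-4, 2, -2, 6], [-8, -2, -5, 2]].
There the 3×3 minor on rows k ∈ {0, 1, 2}, columns (i,j) ∈ {(0,0), (0,1), (1,0)} is det [[-2, -2, 1], [-4, 2, -2], [-8, -2, -5]] = 60 ≠ 0, so this unfolding has rank ≥ 3; CP rank is at least every unfolding rank, so rank(T) ≥ 3. (Unfolding ranks only ever bound the CP rank from below — rank(T) can be strictly larger than all of them — so the matching upper bound has to come from an explicit 3-term decomposition.)
Upper bound: T is a sum of 3 rank-1 terms, T = [0, 1] (x) [1, 2] (x) [2, 2, 1] + [1, 1] (x) [2, -1] (x) [0, -2, -2] + [2, 1] (x) [1, 1] (x) [-1, 0, -2] (written with every a and b primitive with positive leading entry and the scale carried by c; CP decompositions are not unique, and this one is verified by expanding entrywise), so rank(T) ≤ 3.
These bounds meet, so rank(T) = 3.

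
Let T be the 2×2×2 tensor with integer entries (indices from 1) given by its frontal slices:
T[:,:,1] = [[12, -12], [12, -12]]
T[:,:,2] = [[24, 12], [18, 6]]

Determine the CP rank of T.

Lower bound: in the mode-1 unfolding of T (rows indexed by i, columns by (j,k)) the 2×2 minor on rows i ∈ {1, 2}, columns (j,k) ∈ {(1,1), (1,2)} is det [[12, 24], [12, 18]] = -72 ≠ 0, so that unfolding has rank ≥ 2 and hence rank(T) ≥ 2 (CP rank is at least every unfolding rank, though it can be larger).
Upper bound: with S_k = T[:,:,k], the two rank-1 terms a₁b₁ᵀ, a₂b₂ᵀ are the rank-1 members of the pencil x·S₁ + y·S₂.
det(x·S₁ + y·S₂) is −144·xy − 72·y² = (-72)·(y)(2·x + y), vanishing at (x:y) = (1:0) and (1:-2).
M₁ = S₁ = [[12, -12], [12, -12]] = 12·(1, 1)(1, -1)ᵀ and M₂ = S₁ − 2·S₂ = [[-36, -36], [-24, -24]] = (-12)·(3, 2)(1, 1)ᵀ, so take a₁ = (1, 1), b₁ = (1, -1), a₂ = (3, 2), b₂ = (1, 1).
Each slice is an integer combination of E₁ = a₁b₁ᵀ and E₂ = a₂b₂ᵀ: S₁ = 12·E₁, S₂ = 6·E₁ + 6·E₂; reading off coefficients, c₁ = (12, 6) and c₂ = (0, 6).
Hence T = (1, 1) (x) (1, -1) (x) (12, 6) + (3, 2) (x) (1, 1) (x) (0, 6), so rank(T) ≤ 2.
These bounds meet, so rank(T) = 2.

2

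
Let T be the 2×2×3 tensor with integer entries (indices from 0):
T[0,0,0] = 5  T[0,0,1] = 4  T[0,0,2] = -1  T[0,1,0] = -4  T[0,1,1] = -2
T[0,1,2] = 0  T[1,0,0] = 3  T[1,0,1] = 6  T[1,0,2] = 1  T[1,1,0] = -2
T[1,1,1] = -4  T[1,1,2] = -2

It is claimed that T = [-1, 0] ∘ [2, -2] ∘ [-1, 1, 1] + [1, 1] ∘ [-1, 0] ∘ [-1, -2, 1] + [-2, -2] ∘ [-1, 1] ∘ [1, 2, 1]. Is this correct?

Reconstruct entrywise from the claimed factors. For example, T[0,0,1] = 4 and Σₗ aₗ[0]bₗ[0]cₗ[1] = (-1)·(2)·(1) + (1)·(-1)·(-2) + (-2)·(-1)·(2) = 4; checking all 12 entries, every one matches. The claim holds.

Yes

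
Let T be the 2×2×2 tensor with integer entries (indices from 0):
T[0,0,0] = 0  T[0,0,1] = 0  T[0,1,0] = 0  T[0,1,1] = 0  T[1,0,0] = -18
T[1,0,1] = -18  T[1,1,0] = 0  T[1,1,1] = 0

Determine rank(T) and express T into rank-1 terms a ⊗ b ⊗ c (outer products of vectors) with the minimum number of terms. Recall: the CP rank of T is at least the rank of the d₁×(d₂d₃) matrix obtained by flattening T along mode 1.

rank(T) = 1

Lower bound: T ≠ 0 (e.g. T[1,0,0] = -18), so rank(T) ≥ 1.
Upper bound: if T = a ⊗ b ⊗ c then every fibre of T is a multiple of the corresponding factor, so read the factors off the fibres through the nonzero entry T[1,0,0] = -18.
The mode-1 fibre T[:,0,0] = [0, -18] gives a = [0, 1] (primitive direction); the mode-2 fibre T[1,:,0] = [-18, 0] gives b = [1, 0]; then c[k] = T[1,0,k] / (a[1]·b[0]) = [-18, -18] / 1 = [-18, -18].
Expanding [0, 1] ⊗ [1, 0] ⊗ [-18, -18] reproduces all 8 entries of T, so T = [0, 1] ⊗ [1, 0] ⊗ [-18, -18] and rank(T) ≤ 1.
These bounds meet, so rank(T) = 1.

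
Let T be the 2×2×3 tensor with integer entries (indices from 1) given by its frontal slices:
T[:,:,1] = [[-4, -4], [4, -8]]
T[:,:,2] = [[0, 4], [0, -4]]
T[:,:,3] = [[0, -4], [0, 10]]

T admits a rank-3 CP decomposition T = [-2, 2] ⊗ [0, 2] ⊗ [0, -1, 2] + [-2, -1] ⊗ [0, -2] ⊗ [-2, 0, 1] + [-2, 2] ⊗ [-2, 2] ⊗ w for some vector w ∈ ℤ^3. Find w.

w = [-1, 0, 0]

Subtract the known terms from T to get the rank-1 residual R = [-2, 2] ⊗ [-2, 2] ⊗ w, so R[i,j,k] = a[i]·b[j]·w[k]. Pick indices with nonzero a[1]·b[1] = (-2)·(-2) = 4. Only the fibre through (1,1,·) is needed: R[1,1,:] = T[1,1,:] − Σₗ aₗ[1]bₗ[1]cₗ = [-4, 0, 0] − (-2)·(0)·[0, -1, 2] − (-2)·(0)·[-2, 0, 1] = [-4, 0, 0]. Then w[k] = R[1,1,k] / 4 for each k, giving w = [-4, 0, 0] / 4 = [-1, 0, 0].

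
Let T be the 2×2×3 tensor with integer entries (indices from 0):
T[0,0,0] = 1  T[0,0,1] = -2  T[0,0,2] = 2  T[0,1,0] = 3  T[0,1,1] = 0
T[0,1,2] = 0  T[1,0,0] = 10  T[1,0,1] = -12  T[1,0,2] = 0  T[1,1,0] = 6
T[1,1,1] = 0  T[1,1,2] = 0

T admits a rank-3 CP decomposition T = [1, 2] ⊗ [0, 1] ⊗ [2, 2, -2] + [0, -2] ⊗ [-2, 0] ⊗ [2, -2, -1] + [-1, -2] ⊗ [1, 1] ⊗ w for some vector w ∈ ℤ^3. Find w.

w = [-1, 2, -2]

Subtract the known terms from T to get the rank-1 residual R = [-1, -2] ⊗ [1, 1] ⊗ w, so R[i,j,k] = a[i]·b[j]·w[k]. Pick indices with nonzero a[0]·b[0] = (-1)·(1) = -1. Only the fibre through (0,0,·) is needed: R[0,0,:] = T[0,0,:] − Σₗ aₗ[0]bₗ[0]cₗ = [1, -2, 2] − (1)·(0)·[2, 2, -2] − (0)·(-2)·[2, -2, -1] = [1, -2, 2]. Then w[k] = R[0,0,k] / -1 for each k, giving w = [1, -2, 2] / -1 = [-1, 2, -2].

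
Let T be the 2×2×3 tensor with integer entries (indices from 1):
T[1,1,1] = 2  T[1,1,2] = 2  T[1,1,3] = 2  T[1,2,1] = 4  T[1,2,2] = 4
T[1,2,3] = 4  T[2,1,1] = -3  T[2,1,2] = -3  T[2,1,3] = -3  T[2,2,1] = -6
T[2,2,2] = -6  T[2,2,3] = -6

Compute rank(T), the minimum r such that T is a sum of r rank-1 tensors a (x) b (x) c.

Lower bound: T ≠ 0 (e.g. T[1,1,1] = 2), so rank(T) ≥ 1.
Upper bound: the mode-1 fibre T[:,1,1] = [2, -3] gives a = (2, -3) (primitive direction); the mode-2 fibre T[1,:,1] = [2, 4] gives b = (1, 2); then c[k] = T[1,1,k] / (a[1]·b[1]) = [2, 2, 2] / 2 = (1, 1, 1).
Expanding (2, -3) (x) (1, 2) (x) (1, 1, 1) reproduces all 12 entries of T, so T = (2, -3) (x) (1, 2) (x) (1, 1, 1) and rank(T) ≤ 1.
These bounds meet, so rank(T) = 1.

1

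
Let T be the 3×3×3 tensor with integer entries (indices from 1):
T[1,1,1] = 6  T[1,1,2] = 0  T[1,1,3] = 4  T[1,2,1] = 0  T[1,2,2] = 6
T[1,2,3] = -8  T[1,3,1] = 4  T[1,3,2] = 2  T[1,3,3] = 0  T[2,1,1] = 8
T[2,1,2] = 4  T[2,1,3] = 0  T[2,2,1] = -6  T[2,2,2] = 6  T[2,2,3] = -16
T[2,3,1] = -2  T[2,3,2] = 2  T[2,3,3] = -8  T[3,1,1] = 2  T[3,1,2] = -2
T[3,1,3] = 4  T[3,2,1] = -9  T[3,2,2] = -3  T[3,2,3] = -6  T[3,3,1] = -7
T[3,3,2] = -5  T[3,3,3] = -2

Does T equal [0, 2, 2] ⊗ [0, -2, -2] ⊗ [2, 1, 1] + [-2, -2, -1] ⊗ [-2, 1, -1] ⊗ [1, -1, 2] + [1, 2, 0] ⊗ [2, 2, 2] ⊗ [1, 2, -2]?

Yes

Reconstruct entrywise from the claimed factors. For example, T[1,1,1] = 6 and Σₗ aₗ[1]bₗ[1]cₗ[1] = (0)·(0)·(2) + (-2)·(-2)·(1) + (1)·(2)·(1) = 6; checking all 27 entries, every one matches. The claim holds.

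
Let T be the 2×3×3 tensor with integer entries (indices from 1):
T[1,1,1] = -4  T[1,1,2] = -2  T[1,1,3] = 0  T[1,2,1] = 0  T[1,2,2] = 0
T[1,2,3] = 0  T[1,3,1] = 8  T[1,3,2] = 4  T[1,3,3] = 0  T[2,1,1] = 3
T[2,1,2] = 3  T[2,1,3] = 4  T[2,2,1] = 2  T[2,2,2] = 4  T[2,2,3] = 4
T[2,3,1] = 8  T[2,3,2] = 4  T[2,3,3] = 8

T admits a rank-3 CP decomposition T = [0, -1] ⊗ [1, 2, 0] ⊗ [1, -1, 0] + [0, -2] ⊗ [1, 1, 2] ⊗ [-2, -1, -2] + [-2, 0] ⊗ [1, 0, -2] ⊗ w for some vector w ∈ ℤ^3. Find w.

Subtract the known terms from T to get the rank-1 residual R = [-2, 0] ⊗ [1, 0, -2] ⊗ w, so R[i,j,k] = a[i]·b[j]·w[k]. Pick indices with nonzero a[1]·b[1] = (-2)·(1) = -2. Only the fibre through (1,1,·) is needed: R[1,1,:] = T[1,1,:] − Σₗ aₗ[1]bₗ[1]cₗ = [-4, -2, 0] − (0)·(1)·[1, -1, 0] − (0)·(1)·[-2, -1, -2] = [-4, -2, 0]. Then w[k] = R[1,1,k] / -2 for each k, giving w = [-4, -2, 0] / -2 = [2, 1, 0].

w = [2, 1, 0]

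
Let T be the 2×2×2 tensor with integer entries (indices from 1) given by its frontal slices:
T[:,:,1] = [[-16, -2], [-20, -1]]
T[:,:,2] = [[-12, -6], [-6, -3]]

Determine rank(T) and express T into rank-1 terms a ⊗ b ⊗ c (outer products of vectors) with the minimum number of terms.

rank(T) = 2

Lower bound: the mode-2 unfolding of T (rows indexed by j, columns by (i,k) = (1,1), (1,2), (2,1), (2,2)) is [[-16, -12, -20, -6], [-2, -6, -1, -3]].
There the 2×2 minor on rows j ∈ {1, 2}, columns (i,k) ∈ {(1,1), (1,2)} is det [[-16, -12], [-2, -6]] = 72 ≠ 0, so this unfolding has rank ≥ 2; CP rank is at least every unfolding rank, so rank(T) ≥ 2. (Unfolding ranks only ever bound the CP rank from below — rank(T) can be strictly larger than all of them — so the matching upper bound has to come from an explicit 2-term decomposition.)
Upper bound — finding two terms. Write S_k = T[:,:,k] for the frontal slices: S₁ = [[-16, -2], [-20, -1]], S₂ = [[-12, -6], [-6, -3]].
If T = a₁ ⊗ b₁ ⊗ c₁ + a₂ ⊗ b₂ ⊗ c₂ then each S_k = c₁[k]·a₁b₁ᵀ + c₂[k]·a₂b₂ᵀ. S₁ and S₂ are linearly independent, so a₁b₁ᵀ and a₂b₂ᵀ must span the same plane of matrices: they are the rank-1 matrices of the form x·S₁ + y·S₂.
det(x·S₁ + y·S₂) is −24·x² − 72·xy = (-24)·(x + 3·y)(x), vanishing at (x:y) = (3:-1) and (0:1).
M₁ = 3·S₁ − S₂ = [[-36, 0], [-54, 0]] = (-18)·[2, 3][1, 0]ᵀ and M₂ = S₂ = [[-12, -6], [-6, -3]] = (-3)·[2, 1][2, 1]ᵀ, so take a₁ = [2, 3], b₁ = [1, 0], a₂ = [2, 1], b₂ = [2, 1].
Each slice is an integer combination of E₁ = a₁b₁ᵀ and E₂ = a₂b₂ᵀ: S₁ = −6·E₁ − E₂, S₂ = −3·E₂; reading off coefficients, c₁ = [-6, 0] and c₂ = [-1, -3].
Hence T = [2, 3] ⊗ [1, 0] ⊗ [-6, 0] + [2, 1] ⊗ [2, 1] ⊗ [-1, -3], so rank(T) ≤ 2.
These bounds meet, so rank(T) = 2.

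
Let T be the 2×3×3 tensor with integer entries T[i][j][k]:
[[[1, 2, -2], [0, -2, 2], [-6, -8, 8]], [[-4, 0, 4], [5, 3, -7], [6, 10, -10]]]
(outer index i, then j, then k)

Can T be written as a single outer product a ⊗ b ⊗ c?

The mode-3 unfolding of T (rows indexed by k, columns by (i,j) = (0,0), (0,1), (0,2), (1,0), (1,1), (1,2)) is [[1, 0, -6, -4, 5, 6], [2, -2, -8, 0, 3, 10], [-2, 2, 8, 4, -7, -10]].
There the 3×3 minor on rows k ∈ {0, 1, 2}, columns (i,j) ∈ {(0,0), (0,1), (1,0)} is det [[1, 0, -4], [2, -2, 0], [-2, 2, 4]] = -8 ≠ 0, so this unfolding has rank ≥ 3; CP rank is at least every unfolding rank, so rank(T) ≥ 3.
In particular rank(T) ≥ 3 > 1, so T is not rank-1.

No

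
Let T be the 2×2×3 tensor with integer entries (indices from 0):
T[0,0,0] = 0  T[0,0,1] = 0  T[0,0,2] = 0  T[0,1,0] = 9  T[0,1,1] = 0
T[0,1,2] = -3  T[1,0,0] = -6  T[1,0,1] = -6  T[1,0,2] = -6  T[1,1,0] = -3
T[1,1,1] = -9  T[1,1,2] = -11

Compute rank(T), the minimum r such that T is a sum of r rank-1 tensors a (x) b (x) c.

2

Lower bound: the mode-2 unfolding of T (rows indexed by j, columns by (i,k) = (0,0), (0,1), (0,2), (1,0), (1,1), (1,2)) is [[0, 0, 0, -6, -6, -6], [9, 0, -3, -3, -9, -11]].
There the 2×2 minor on rows j ∈ {0, 1}, columns (i,k) ∈ {(0,0), (1,0)} is det [[0, -6], [9, -3]] = 54 ≠ 0, so this unfolding has rank ≥ 2; CP rank is at least every unfolding rank, so rank(T) ≥ 2. (This is only a lower bound: in general the CP rank may exceed every unfolding rank, so we still need to exhibit 2 rank-1 terms summing to T.)
Upper bound — finding two terms. Write S_k = T[:,:,k] for the frontal slices: S₀ = [[0, 9], [-6, -3]], S₁ = [[0, 0], [-6, -9]], S₂ = [[0, -3], [-6, -11]].
If T = a₁ (x) b₁ (x) c₁ + a₂ (x) b₂ (x) c₂ then each S_k = c₁[k]·a₁b₁ᵀ + c₂[k]·a₂b₂ᵀ. S₀ and S₁ are linearly independent, so a₁b₁ᵀ and a₂b₂ᵀ must span the same plane of matrices: they are the rank-1 matrices of the form x·S₀ + y·S₁.
det(x·S₀ + y·S₁) is 54·x² + 54·xy = 54·(x + y)(x), vanishing at (x:y) = (1:-1) and (0:1).
M₁ = S₀ − S₁ = [[0, 9], [0, 6]] = 3·[3, 2][0, 1]ᵀ and M₂ = S₁ = [[0, 0], [-6, -9]] = (-3)·[0, 1][2, 3]ᵀ, so take a₁ = [3, 2], b₁ = [0, 1], a₂ = [0, 1], b₂ = [2, 3].
Each slice is an integer combination of E₁ = a₁b₁ᵀ and E₂ = a₂b₂ᵀ: S₀ = 3·E₁ − 3·E₂, S₁ = −3·E₂, S₂ = −E₁ − 3·E₂; reading off coefficients, c₁ = [3, 0, -1] and c₂ = [-3, -3, -3].
Hence T = [3, 2] (x) [0, 1] (x) [3, 0, -1] + [0, 1] (x) [2, 3] (x) [-3, -3, -3], so rank(T) ≤ 2.
These bounds meet, so rank(T) = 2.
Check entry T[1,1,1] = -9: (2)·(1)·(0) + (1)·(3)·(-3) = -9.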